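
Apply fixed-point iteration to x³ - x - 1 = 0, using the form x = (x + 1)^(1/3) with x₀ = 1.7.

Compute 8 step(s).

Equation: x³ - x - 1 = 0
Fixed-point form: x = (x + 1)^(1/3)
x₀ = 1.7

x_1 = g(1.700000) = 1.392477
x_2 = g(1.392477) = 1.337465
x_3 = g(1.337465) = 1.327135
x_4 = g(1.327135) = 1.325177
x_5 = g(1.325177) = 1.324805
x_6 = g(1.324805) = 1.324735
x_7 = g(1.324735) = 1.324721
x_8 = g(1.324721) = 1.324719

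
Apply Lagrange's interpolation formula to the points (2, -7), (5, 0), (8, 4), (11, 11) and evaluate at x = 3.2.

Lagrange interpolation formula:
P(x) = Σ yᵢ × Lᵢ(x)
where Lᵢ(x) = Π_{j≠i} (x - xⱼ)/(xᵢ - xⱼ)

L_0(3.2) = (3.2 - 5)/(2 - 5) × (3.2 - 8)/(2 - 8) × (3.2 - 11)/(2 - 11) = 0.416000
L_1(3.2) = (3.2 - 2)/(5 - 2) × (3.2 - 8)/(5 - 8) × (3.2 - 11)/(5 - 11) = 0.832000
L_2(3.2) = (3.2 - 2)/(8 - 2) × (3.2 - 5)/(8 - 5) × (3.2 - 11)/(8 - 11) = -0.312000
L_3(3.2) = (3.2 - 2)/(11 - 2) × (3.2 - 5)/(11 - 5) × (3.2 - 8)/(11 - 8) = 0.064000

P(3.2) = (-7)×L_0(3.2) + 0×L_1(3.2) + 4×L_2(3.2) + 11×L_3(3.2)
P(3.2) = -3.456000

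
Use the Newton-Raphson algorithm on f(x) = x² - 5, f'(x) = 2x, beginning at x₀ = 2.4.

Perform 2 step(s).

f(x) = x² - 5
f'(x) = 2x
x₀ = 2.4

Newton-Raphson formula: x_{n+1} = x_n - f(x_n)/f'(x_n)

Iteration 1:
  f(2.400000) = 0.760000
  f'(2.400000) = 4.800000
  x_1 = 2.400000 - 0.760000/4.800000 = 2.241667
Iteration 2:
  f(2.241667) = 0.025069
  f'(2.241667) = 4.483333
  x_2 = 2.241667 - 0.025069/4.483333 = 2.236075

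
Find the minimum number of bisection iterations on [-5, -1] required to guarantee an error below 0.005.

We need (b-a)/2^n ≤ 0.005
(-1 - (-5))/2^n ≤ 0.005
4/2^n ≤ 0.005
2^n ≥ 800
n ≥ log₂(800) = 9.64
n ≥ 10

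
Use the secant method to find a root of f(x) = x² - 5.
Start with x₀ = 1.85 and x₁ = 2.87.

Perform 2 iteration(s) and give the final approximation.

f(x) = x² - 5
x₀ = 1.85, x₁ = 2.87

Secant formula: x_{n+1} = x_n - f(x_n)(x_n - x_{n-1})/(f(x_n) - f(x_{n-1}))

Iteration 1:
  f(1.850000) = -1.577500
  f(2.870000) = 3.236900
  x_2 = 2.870000 - 3.236900×(2.870000 - 1.850000)/(3.236900 - (-1.577500))
       = 2.184216
Iteration 2:
  f(2.870000) = 3.236900
  f(2.184216) = -0.229200
  x_3 = 2.184216 - (-0.229200)×(2.184216 - 2.870000)/(-0.229200 - 3.236900)
       = 2.229564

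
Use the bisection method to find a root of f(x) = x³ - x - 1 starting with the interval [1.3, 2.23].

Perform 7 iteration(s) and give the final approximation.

f(x) = x³ - x - 1
Initial interval: [1.3, 2.23]

Iteration 1:
  c_1 = (1.300000 + 2.230000)/2 = 1.765000
  f(c_1) = f(1.765000) = 2.733372
  f(a) × f(c) < 0, new interval: [1.300000, 1.765000]
Iteration 2:
  c_2 = (1.300000 + 1.765000)/2 = 1.532500
  f(c_2) = f(1.532500) = 1.066662
  f(a) × f(c) < 0, new interval: [1.300000, 1.532500]
Iteration 3:
  c_3 = (1.300000 + 1.532500)/2 = 1.416250
  f(c_3) = f(1.416250) = 0.424413
  f(a) × f(c) < 0, new interval: [1.300000, 1.416250]
Iteration 4:
  c_4 = (1.300000 + 1.416250)/2 = 1.358125
  f(c_4) = f(1.358125) = 0.146941
  f(a) × f(c) < 0, new interval: [1.300000, 1.358125]
Iteration 5:
  c_5 = (1.300000 + 1.358125)/2 = 1.329063
  f(c_5) = f(1.329063) = 0.018603
  f(a) × f(c) < 0, new interval: [1.300000, 1.329063]
Iteration 6:
  c_6 = (1.300000 + 1.329063)/2 = 1.314531
  f(c_6) = f(1.314531) = -0.043031
  f(a) × f(c) ≥ 0, new interval: [1.314531, 1.329063]
Iteration 7:
  c_7 = (1.314531 + 1.329063)/2 = 1.321797
  f(c_7) = f(1.321797) = -0.012423
  f(a) × f(c) ≥ 0, new interval: [1.321797, 1.329063]

After 7 iteration(s), the approximation is c_7 = 1.321797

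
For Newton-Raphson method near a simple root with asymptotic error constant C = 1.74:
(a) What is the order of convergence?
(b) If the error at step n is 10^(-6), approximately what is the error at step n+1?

(a) Newton-Raphson has quadratic (order 2) convergence near simple roots.
    This means |e_{n+1}| ≈ C|e_n|².

(b) With |e_n| = 10^(-6) and C = 1.74:
    |e_{n+1}| ≈ 1.74 × (10^(-6))² = 1.74 × 10^(-12)

(a) 2 (quadratic); (b) |e_{n+1}| ≈ 1.740e-12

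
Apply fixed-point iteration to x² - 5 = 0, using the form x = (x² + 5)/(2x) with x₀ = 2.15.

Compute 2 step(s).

Equation: x² - 5 = 0
Fixed-point form: x = (x² + 5)/(2x)
x₀ = 2.15

x_1 = g(2.150000) = 2.237791
x_2 = g(2.237791) = 2.236069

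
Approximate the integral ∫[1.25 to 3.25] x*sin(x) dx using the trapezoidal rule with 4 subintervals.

f(x) = x*sin(x)
a = 1.25, b = 3.25, n = 4
h = (b - a)/n = 0.500000

Trapezoidal rule: (h/2)[f(x₀) + 2f(x₁) + 2f(x₂) + ... + f(xₙ)]

x_0 = 1.2500, f(x_0) = 1.186231, coefficient = 1
x_1 = 1.7500, f(x_1) = 1.721975, coefficient = 2
x_2 = 2.2500, f(x_2) = 1.750665, coefficient = 2
x_3 = 2.7500, f(x_3) = 1.049568, coefficient = 2
x_4 = 3.2500, f(x_4) = -0.351634, coefficient = 1

I ≈ (0.500000/2) × 9.879012 = 2.469753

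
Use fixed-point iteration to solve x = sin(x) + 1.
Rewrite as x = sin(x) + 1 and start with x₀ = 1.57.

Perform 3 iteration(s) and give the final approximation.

Equation: x = sin(x) + 1
Fixed-point form: x = sin(x) + 1
x₀ = 1.57

x_1 = g(1.570000) = 2.000000
x_2 = g(2.000000) = 1.909298
x_3 = g(1.909298) = 1.943253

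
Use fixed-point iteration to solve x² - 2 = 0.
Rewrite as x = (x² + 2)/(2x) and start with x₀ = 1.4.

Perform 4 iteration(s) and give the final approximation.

Equation: x² - 2 = 0
Fixed-point form: x = (x² + 2)/(2x)
x₀ = 1.4

x_1 = g(1.400000) = 1.414286
x_2 = g(1.414286) = 1.414214
x_3 = g(1.414214) = 1.414214
x_4 = g(1.414214) = 1.414214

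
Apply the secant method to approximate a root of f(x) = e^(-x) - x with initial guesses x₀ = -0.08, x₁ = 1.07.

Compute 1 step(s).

f(x) = e^(-x) - x
x₀ = -0.08, x₁ = 1.07

Secant formula: x_{n+1} = x_n - f(x_n)(x_n - x_{n-1})/(f(x_n) - f(x_{n-1}))

Iteration 1:
  f(-0.080000) = 1.163287
  f(1.070000) = -0.726991
  x_2 = 1.070000 - (-0.726991)×(1.070000 - (-0.080000))/(-0.726991 - 1.163287)
       = 0.627716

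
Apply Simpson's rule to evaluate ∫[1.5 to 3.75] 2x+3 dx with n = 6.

f(x) = 2x+3
a = 1.5, b = 3.75, n = 6
h = (b - a)/n = 0.375000

Simpson's rule: (h/3)[f(x₀) + 4f(x₁) + 2f(x₂) + ... + f(xₙ)]

x_0 = 1.5000, f(x_0) = 6.000000, coefficient = 1
x_1 = 1.8750, f(x_1) = 6.750000, coefficient = 4
x_2 = 2.2500, f(x_2) = 7.500000, coefficient = 2
x_3 = 2.6250, f(x_3) = 8.250000, coefficient = 4
x_4 = 3.0000, f(x_4) = 9.000000, coefficient = 2
x_5 = 3.3750, f(x_5) = 9.750000, coefficient = 4
x_6 = 3.7500, f(x_6) = 10.500000, coefficient = 1

I ≈ (0.375000/3) × 148.500000 = 18.562500
Exact value: 18.562500
Error: 0.000000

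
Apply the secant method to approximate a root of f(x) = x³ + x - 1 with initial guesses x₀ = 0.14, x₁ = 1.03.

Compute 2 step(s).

f(x) = x³ + x - 1
x₀ = 0.14, x₁ = 1.03

Secant formula: x_{n+1} = x_n - f(x_n)(x_n - x_{n-1})/(f(x_n) - f(x_{n-1}))

Iteration 1:
  f(0.140000) = -0.857256
  f(1.030000) = 1.122727
  x_2 = 1.030000 - 1.122727×(1.030000 - 0.140000)/(1.122727 - (-0.857256))
       = 0.525336
Iteration 2:
  f(1.030000) = 1.122727
  f(0.525336) = -0.329684
  x_3 = 0.525336 - (-0.329684)×(0.525336 - 1.030000)/(-0.329684 - 1.122727)
       = 0.639890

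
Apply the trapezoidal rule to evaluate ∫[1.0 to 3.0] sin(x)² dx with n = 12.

f(x) = sin(x)²
a = 1.0, b = 3.0, n = 12
h = (b - a)/n = 0.166667

Trapezoidal rule: (h/2)[f(x₀) + 2f(x₁) + 2f(x₂) + ... + f(xₙ)]

x_0 = 1.0000, f(x_0) = 0.708073, coefficient = 1
x_1 = 1.1667, f(x_1) = 0.845379, coefficient = 2
x_2 = 1.3333, f(x_2) = 0.944663, coefficient = 2
x_3 = 1.5000, f(x_3) = 0.994996, coefficient = 2
x_4 = 1.6667, f(x_4) = 0.990837, coefficient = 2
x_5 = 1.8333, f(x_5) = 0.932643, coefficient = 2
x_6 = 2.0000, f(x_6) = 0.826822, coefficient = 2
x_7 = 2.1667, f(x_7) = 0.685022, coefficient = 2
x_8 = 2.3333, f(x_8) = 0.522853, coefficient = 2
x_9 = 2.5000, f(x_9) = 0.358169, coefficient = 2
x_10 = 2.6667, f(x_10) = 0.209098, coefficient = 2
x_11 = 2.8333, f(x_11) = 0.092052, coefficient = 2
x_12 = 3.0000, f(x_12) = 0.019915, coefficient = 1

I ≈ (0.166667/2) × 15.533058 = 1.294421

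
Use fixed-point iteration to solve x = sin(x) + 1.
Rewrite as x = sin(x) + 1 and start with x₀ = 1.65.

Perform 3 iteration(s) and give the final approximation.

Equation: x = sin(x) + 1
Fixed-point form: x = sin(x) + 1
x₀ = 1.65

x_1 = g(1.650000) = 1.996865
x_2 = g(1.996865) = 1.910598
x_3 = g(1.910598) = 1.942821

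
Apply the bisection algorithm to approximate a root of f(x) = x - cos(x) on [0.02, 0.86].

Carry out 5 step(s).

f(x) = x - cos(x)
Initial interval: [0.02, 0.86]

Iteration 1:
  c_1 = (0.020000 + 0.860000)/2 = 0.440000
  f(c_1) = f(0.440000) = -0.464752
  f(a) × f(c) ≥ 0, new interval: [0.440000, 0.860000]
Iteration 2:
  c_2 = (0.440000 + 0.860000)/2 = 0.650000
  f(c_2) = f(0.650000) = -0.146084
  f(a) × f(c) ≥ 0, new interval: [0.650000, 0.860000]
Iteration 3:
  c_3 = (0.650000 + 0.860000)/2 = 0.755000
  f(c_3) = f(0.755000) = 0.026728
  f(a) × f(c) < 0, new interval: [0.650000, 0.755000]
Iteration 4:
  c_4 = (0.650000 + 0.755000)/2 = 0.702500
  f(c_4) = f(0.702500) = -0.060729
  f(a) × f(c) ≥ 0, new interval: [0.702500, 0.755000]
Iteration 5:
  c_5 = (0.702500 + 0.755000)/2 = 0.728750
  f(c_5) = f(0.728750) = -0.017257
  f(a) × f(c) ≥ 0, new interval: [0.728750, 0.755000]

After 5 iteration(s), the approximation is c_5 = 0.728750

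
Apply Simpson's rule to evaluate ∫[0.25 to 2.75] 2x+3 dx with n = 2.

f(x) = 2x+3
a = 0.25, b = 2.75, n = 2
h = (b - a)/n = 1.250000

Simpson's rule: (h/3)[f(x₀) + 4f(x₁) + 2f(x₂) + ... + f(xₙ)]

x_0 = 0.2500, f(x_0) = 3.500000, coefficient = 1
x_1 = 1.5000, f(x_1) = 6.000000, coefficient = 4
x_2 = 2.7500, f(x_2) = 8.500000, coefficient = 1

I ≈ (1.250000/3) × 36.000000 = 15.000000
Exact value: 15.000000
Error: 0.000000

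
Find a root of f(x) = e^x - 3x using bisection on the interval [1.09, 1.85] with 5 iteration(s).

f(x) = e^x - 3x
Initial interval: [1.09, 1.85]

Iteration 1:
  c_1 = (1.090000 + 1.850000)/2 = 1.470000
  f(c_1) = f(1.470000) = -0.060765
  f(a) × f(c) ≥ 0, new interval: [1.470000, 1.850000]
Iteration 2:
  c_2 = (1.470000 + 1.850000)/2 = 1.660000
  f(c_2) = f(1.660000) = 0.279311
  f(a) × f(c) < 0, new interval: [1.470000, 1.660000]
Iteration 3:
  c_3 = (1.470000 + 1.660000)/2 = 1.565000
  f(c_3) = f(1.565000) = 0.087675
  f(a) × f(c) < 0, new interval: [1.470000, 1.565000]
Iteration 4:
  c_4 = (1.470000 + 1.565000)/2 = 1.517500
  f(c_4) = f(1.517500) = 0.008309
  f(a) × f(c) < 0, new interval: [1.470000, 1.517500]
Iteration 5:
  c_5 = (1.470000 + 1.517500)/2 = 1.493750
  f(c_5) = f(1.493750) = -0.027484
  f(a) × f(c) ≥ 0, new interval: [1.493750, 1.517500]

After 5 iteration(s), the approximation is c_5 = 1.493750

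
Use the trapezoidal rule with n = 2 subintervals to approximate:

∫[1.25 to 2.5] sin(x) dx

f(x) = sin(x)
a = 1.25, b = 2.5, n = 2
h = (b - a)/n = 0.625000

Trapezoidal rule: (h/2)[f(x₀) + 2f(x₁) + 2f(x₂) + ... + f(xₙ)]

x_0 = 1.2500, f(x_0) = 0.948985, coefficient = 1
x_1 = 1.8750, f(x_1) = 0.954086, coefficient = 2
x_2 = 2.5000, f(x_2) = 0.598472, coefficient = 1

I ≈ (0.625000/2) × 3.455628 = 1.079884
Exact value: 1.116466
Error: 0.036582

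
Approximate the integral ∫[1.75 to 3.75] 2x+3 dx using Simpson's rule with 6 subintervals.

f(x) = 2x+3
a = 1.75, b = 3.75, n = 6
h = (b - a)/n = 0.333333

Simpson's rule: (h/3)[f(x₀) + 4f(x₁) + 2f(x₂) + ... + f(xₙ)]

x_0 = 1.7500, f(x_0) = 6.500000, coefficient = 1
x_1 = 2.0833, f(x_1) = 7.166667, coefficient = 4
x_2 = 2.4167, f(x_2) = 7.833333, coefficient = 2
x_3 = 2.7500, f(x_3) = 8.500000, coefficient = 4
x_4 = 3.0833, f(x_4) = 9.166667, coefficient = 2
x_5 = 3.4167, f(x_5) = 9.833333, coefficient = 4
x_6 = 3.7500, f(x_6) = 10.500000, coefficient = 1

I ≈ (0.333333/3) × 153.000000 = 17.000000
Exact value: 17.000000
Error: 0.000000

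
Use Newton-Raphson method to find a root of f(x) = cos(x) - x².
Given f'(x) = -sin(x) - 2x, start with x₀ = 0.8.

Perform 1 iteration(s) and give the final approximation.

f(x) = cos(x) - x²
f'(x) = -sin(x) - 2x
x₀ = 0.8

Newton-Raphson formula: x_{n+1} = x_n - f(x_n)/f'(x_n)

Iteration 1:
  f(0.800000) = 0.056707
  f'(0.800000) = -2.317356
  x_1 = 0.800000 - 0.056707/(-2.317356) = 0.824470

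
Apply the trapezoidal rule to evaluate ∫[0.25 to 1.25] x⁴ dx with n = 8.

f(x) = x⁴
a = 0.25, b = 1.25, n = 8
h = (b - a)/n = 0.125000

Trapezoidal rule: (h/2)[f(x₀) + 2f(x₁) + 2f(x₂) + ... + f(xₙ)]

x_0 = 0.2500, f(x_0) = 0.003906, coefficient = 1
x_1 = 0.3750, f(x_1) = 0.019775, coefficient = 2
x_2 = 0.5000, f(x_2) = 0.062500, coefficient = 2
x_3 = 0.6250, f(x_3) = 0.152588, coefficient = 2
x_4 = 0.7500, f(x_4) = 0.316406, coefficient = 2
x_5 = 0.8750, f(x_5) = 0.586182, coefficient = 2
x_6 = 1.0000, f(x_6) = 1.000000, coefficient = 2
x_7 = 1.1250, f(x_7) = 1.601807, coefficient = 2
x_8 = 1.2500, f(x_8) = 2.441406, coefficient = 1

I ≈ (0.125000/2) × 9.923828 = 0.620239
Exact value: 0.610156
Error: 0.010083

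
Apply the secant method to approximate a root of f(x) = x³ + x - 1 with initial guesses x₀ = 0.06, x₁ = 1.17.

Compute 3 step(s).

f(x) = x³ + x - 1
x₀ = 0.06, x₁ = 1.17

Secant formula: x_{n+1} = x_n - f(x_n)(x_n - x_{n-1})/(f(x_n) - f(x_{n-1}))

Iteration 1:
  f(0.060000) = -0.939784
  f(1.170000) = 1.771613
  x_2 = 1.170000 - 1.771613×(1.170000 - 0.060000)/(1.771613 - (-0.939784))
       = 0.444732
Iteration 2:
  f(1.170000) = 1.771613
  f(0.444732) = -0.467307
  x_3 = 0.444732 - (-0.467307)×(0.444732 - 1.170000)/(-0.467307 - 1.771613)
       = 0.596109
Iteration 3:
  f(0.444732) = -0.467307
  f(0.596109) = -0.192065
  x_4 = 0.596109 - (-0.192065)×(0.596109 - 0.444732)/(-0.192065 - (-0.467307))
       = 0.701742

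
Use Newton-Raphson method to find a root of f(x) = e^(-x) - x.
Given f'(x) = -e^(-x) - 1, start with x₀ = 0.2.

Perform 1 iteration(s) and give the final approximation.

f(x) = e^(-x) - x
f'(x) = -e^(-x) - 1
x₀ = 0.2

Newton-Raphson formula: x_{n+1} = x_n - f(x_n)/f'(x_n)

Iteration 1:
  f(0.200000) = 0.618731
  f'(0.200000) = -1.818731
  x_1 = 0.200000 - 0.618731/(-1.818731) = 0.540199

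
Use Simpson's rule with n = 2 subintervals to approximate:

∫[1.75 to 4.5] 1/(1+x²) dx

f(x) = 1/(1+x²)
a = 1.75, b = 4.5, n = 2
h = (b - a)/n = 1.375000

Simpson's rule: (h/3)[f(x₀) + 4f(x₁) + 2f(x₂) + ... + f(xₙ)]

x_0 = 1.7500, f(x_0) = 0.246154, coefficient = 1
x_1 = 3.1250, f(x_1) = 0.092888, coefficient = 4
x_2 = 4.5000, f(x_2) = 0.047059, coefficient = 1

I ≈ (1.375000/3) × 0.664766 = 0.304684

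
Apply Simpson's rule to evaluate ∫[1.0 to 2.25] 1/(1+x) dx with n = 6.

f(x) = 1/(1+x)
a = 1.0, b = 2.25, n = 6
h = (b - a)/n = 0.208333

Simpson's rule: (h/3)[f(x₀) + 4f(x₁) + 2f(x₂) + ... + f(xₙ)]

x_0 = 1.0000, f(x_0) = 0.500000, coefficient = 1
x_1 = 1.2083, f(x_1) = 0.452830, coefficient = 4
x_2 = 1.4167, f(x_2) = 0.413793, coefficient = 2
x_3 = 1.6250, f(x_3) = 0.380952, coefficient = 4
x_4 = 1.8333, f(x_4) = 0.352941, coefficient = 2
x_5 = 2.0417, f(x_5) = 0.328767, coefficient = 4
x_6 = 2.2500, f(x_6) = 0.307692, coefficient = 1

I ≈ (0.208333/3) × 6.991360 = 0.485511
Exact value: 0.485508
Error: 0.000003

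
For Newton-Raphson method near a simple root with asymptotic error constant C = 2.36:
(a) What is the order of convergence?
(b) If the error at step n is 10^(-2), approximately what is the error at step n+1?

(a) Newton-Raphson has quadratic (order 2) convergence near simple roots.
    This means |e_{n+1}| ≈ C|e_n|².

(b) With |e_n| = 10^(-2) and C = 2.36:
    |e_{n+1}| ≈ 2.36 × (10^(-2))² = 2.36 × 10^(-4)

(a) 2 (quadratic); (b) |e_{n+1}| ≈ 2.360e-04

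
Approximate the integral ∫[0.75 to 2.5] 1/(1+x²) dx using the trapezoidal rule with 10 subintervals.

f(x) = 1/(1+x²)
a = 0.75, b = 2.5, n = 10
h = (b - a)/n = 0.175000

Trapezoidal rule: (h/2)[f(x₀) + 2f(x₁) + 2f(x₂) + ... + f(xₙ)]

x_0 = 0.7500, f(x_0) = 0.640000, coefficient = 1
x_1 = 0.9250, f(x_1) = 0.538902, coefficient = 2
x_2 = 1.1000, f(x_2) = 0.452489, coefficient = 2
x_3 = 1.2750, f(x_3) = 0.380862, coefficient = 2
x_4 = 1.4500, f(x_4) = 0.322321, coefficient = 2
x_5 = 1.6250, f(x_5) = 0.274678, coefficient = 2
x_6 = 1.8000, f(x_6) = 0.235849, coefficient = 2
x_7 = 1.9750, f(x_7) = 0.204056, coefficient = 2
x_8 = 2.1500, f(x_8) = 0.177857, coefficient = 2
x_9 = 2.3250, f(x_9) = 0.156113, coefficient = 2
x_10 = 2.5000, f(x_10) = 0.137931, coefficient = 1

I ≈ (0.175000/2) × 6.264182 = 0.548116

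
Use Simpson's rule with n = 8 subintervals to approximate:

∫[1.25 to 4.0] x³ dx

f(x) = x³
a = 1.25, b = 4.0, n = 8
h = (b - a)/n = 0.343750

Simpson's rule: (h/3)[f(x₀) + 4f(x₁) + 2f(x₂) + ... + f(xₙ)]

x_0 = 1.2500, f(x_0) = 1.953125, coefficient = 1
x_1 = 1.5938, f(x_1) = 4.048187, coefficient = 4
x_2 = 1.9375, f(x_2) = 7.273193, coefficient = 2
x_3 = 2.2812, f(x_3) = 11.871857, coefficient = 4
x_4 = 2.6250, f(x_4) = 18.087891, coefficient = 2
x_5 = 2.9688, f(x_5) = 26.165009, coefficient = 4
x_6 = 3.3125, f(x_6) = 36.346924, coefficient = 2
x_7 = 3.6562, f(x_7) = 48.877350, coefficient = 4
x_8 = 4.0000, f(x_8) = 64.000000, coefficient = 1

I ≈ (0.343750/3) × 553.218750 = 63.389648
Exact value: 63.389648
Error: 0.000000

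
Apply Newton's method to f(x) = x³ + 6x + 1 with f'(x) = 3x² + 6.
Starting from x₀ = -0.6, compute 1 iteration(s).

f(x) = x³ + 6x + 1
f'(x) = 3x² + 6
x₀ = -0.6

Newton-Raphson formula: x_{n+1} = x_n - f(x_n)/f'(x_n)

Iteration 1:
  f(-0.600000) = -2.816000
  f'(-0.600000) = 7.080000
  x_1 = -0.600000 - (-2.816000)/7.080000 = -0.202260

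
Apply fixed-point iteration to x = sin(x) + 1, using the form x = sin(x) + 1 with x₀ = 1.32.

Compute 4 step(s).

Equation: x = sin(x) + 1
Fixed-point form: x = sin(x) + 1
x₀ = 1.32

x_1 = g(1.320000) = 1.968715
x_2 = g(1.968715) = 1.921869
x_3 = g(1.921869) = 1.939004
x_4 = g(1.939004) = 1.932974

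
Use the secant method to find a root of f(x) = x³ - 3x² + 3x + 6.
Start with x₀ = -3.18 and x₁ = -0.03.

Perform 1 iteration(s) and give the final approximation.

f(x) = x³ - 3x² + 3x + 6
x₀ = -3.18, x₁ = -0.03

Secant formula: x_{n+1} = x_n - f(x_n)(x_n - x_{n-1})/(f(x_n) - f(x_{n-1}))

Iteration 1:
  f(-3.180000) = -66.034632
  f(-0.030000) = 5.907273
  x_2 = -0.030000 - 5.907273×(-0.030000 - (-3.180000))/(5.907273 - (-66.034632))
       = -0.288652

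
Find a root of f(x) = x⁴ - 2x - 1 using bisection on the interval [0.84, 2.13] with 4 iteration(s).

f(x) = x⁴ - 2x - 1
Initial interval: [0.84, 2.13]

Iteration 1:
  c_1 = (0.840000 + 2.130000)/2 = 1.485000
  f(c_1) = f(1.485000) = 0.893017
  f(a) × f(c) < 0, new interval: [0.840000, 1.485000]
Iteration 2:
  c_2 = (0.840000 + 1.485000)/2 = 1.162500
  f(c_2) = f(1.162500) = -1.498701
  f(a) × f(c) ≥ 0, new interval: [1.162500, 1.485000]
Iteration 3:
  c_3 = (1.162500 + 1.485000)/2 = 1.323750
  f(c_3) = f(1.323750) = -0.576895
  f(a) × f(c) ≥ 0, new interval: [1.323750, 1.485000]
Iteration 4:
  c_4 = (1.323750 + 1.485000)/2 = 1.404375
  f(c_4) = f(1.404375) = 0.081096
  f(a) × f(c) < 0, new interval: [1.323750, 1.404375]

After 4 iteration(s), the approximation is c_4 = 1.404375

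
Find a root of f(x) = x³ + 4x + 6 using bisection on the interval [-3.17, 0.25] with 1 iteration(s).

f(x) = x³ + 4x + 6
Initial interval: [-3.17, 0.25]

Iteration 1:
  c_1 = (-3.170000 + 0.250000)/2 = -1.460000
  f(c_1) = f(-1.460000) = -2.952136
  f(a) × f(c) ≥ 0, new interval: [-1.460000, 0.250000]

After 1 iteration(s), the approximation is c_1 = -1.460000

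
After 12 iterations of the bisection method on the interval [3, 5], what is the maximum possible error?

Bisection error bound: |error| ≤ (b-a)/2^n
|error| ≤ (5 - 3)/2^12 = 2/2^12
|error| ≤ 0.0004882812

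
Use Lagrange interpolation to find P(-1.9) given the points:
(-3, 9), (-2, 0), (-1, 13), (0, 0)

Lagrange interpolation formula:
P(x) = Σ yᵢ × Lᵢ(x)
where Lᵢ(x) = Π_{j≠i} (x - xⱼ)/(xᵢ - xⱼ)

L_0(-1.9) = (-1.9 - (-2))/(-3 - (-2)) × (-1.9 - (-1))/(-3 - (-1)) × (-1.9 - 0)/(-3 - 0) = -0.028500
L_1(-1.9) = (-1.9 - (-3))/(-2 - (-3)) × (-1.9 - (-1))/(-2 - (-1)) × (-1.9 - 0)/(-2 - 0) = 0.940500
L_2(-1.9) = (-1.9 - (-3))/(-1 - (-3)) × (-1.9 - (-2))/(-1 - (-2)) × (-1.9 - 0)/(-1 - 0) = 0.104500
L_3(-1.9) = (-1.9 - (-3))/(0 - (-3)) × (-1.9 - (-2))/(0 - (-2)) × (-1.9 - (-1))/(0 - (-1)) = -0.016500

P(-1.9) = 9×L_0(-1.9) + 0×L_1(-1.9) + 13×L_2(-1.9) + 0×L_3(-1.9)
P(-1.9) = 1.102000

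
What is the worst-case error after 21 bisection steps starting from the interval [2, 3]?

Bisection error bound: |error| ≤ (b-a)/2^n
|error| ≤ (3 - 2)/2^21 = 1/2^21
|error| ≤ 0.0000004768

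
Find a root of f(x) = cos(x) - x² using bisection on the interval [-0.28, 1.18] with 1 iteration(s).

f(x) = cos(x) - x²
Initial interval: [-0.28, 1.18]

Iteration 1:
  c_1 = (-0.280000 + 1.180000)/2 = 0.450000
  f(c_1) = f(0.450000) = 0.697947
  f(a) × f(c) ≥ 0, new interval: [0.450000, 1.180000]

After 1 iteration(s), the approximation is c_1 = 0.450000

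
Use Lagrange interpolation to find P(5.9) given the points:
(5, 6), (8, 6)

Lagrange interpolation formula:
P(x) = Σ yᵢ × Lᵢ(x)
where Lᵢ(x) = Π_{j≠i} (x - xⱼ)/(xᵢ - xⱼ)

L_0(5.9) = (5.9 - 8)/(5 - 8) = 0.700000
L_1(5.9) = (5.9 - 5)/(8 - 5) = 0.300000

P(5.9) = 6×L_0(5.9) + 6×L_1(5.9)
P(5.9) = 6.000000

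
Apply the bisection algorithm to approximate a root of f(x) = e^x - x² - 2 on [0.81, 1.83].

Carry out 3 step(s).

f(x) = e^x - x² - 2
Initial interval: [0.81, 1.83]

Iteration 1:
  c_1 = (0.810000 + 1.830000)/2 = 1.320000
  f(c_1) = f(1.320000) = 0.001021
  f(a) × f(c) < 0, new interval: [0.810000, 1.320000]
Iteration 2:
  c_2 = (0.810000 + 1.320000)/2 = 1.065000
  f(c_2) = f(1.065000) = -0.233386
  f(a) × f(c) ≥ 0, new interval: [1.065000, 1.320000]
Iteration 3:
  c_3 = (1.065000 + 1.320000)/2 = 1.192500
  f(c_3) = f(1.192500) = -0.126747
  f(a) × f(c) ≥ 0, new interval: [1.192500, 1.320000]

After 3 iteration(s), the approximation is c_3 = 1.192500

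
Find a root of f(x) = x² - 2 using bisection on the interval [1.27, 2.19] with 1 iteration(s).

f(x) = x² - 2
Initial interval: [1.27, 2.19]

Iteration 1:
  c_1 = (1.270000 + 2.190000)/2 = 1.730000
  f(c_1) = f(1.730000) = 0.992900
  f(a) × f(c) < 0, new interval: [1.270000, 1.730000]

After 1 iteration(s), the approximation is c_1 = 1.730000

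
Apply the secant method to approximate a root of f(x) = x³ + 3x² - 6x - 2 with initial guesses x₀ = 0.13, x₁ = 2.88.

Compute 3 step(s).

f(x) = x³ + 3x² - 6x - 2
x₀ = 0.13, x₁ = 2.88

Secant formula: x_{n+1} = x_n - f(x_n)(x_n - x_{n-1})/(f(x_n) - f(x_{n-1}))

Iteration 1:
  f(0.130000) = -2.727103
  f(2.880000) = 29.491072
  x_2 = 2.880000 - 29.491072×(2.880000 - 0.130000)/(29.491072 - (-2.727103))
       = 0.362773
Iteration 2:
  f(2.880000) = 29.491072
  f(0.362773) = -3.734084
  x_3 = 0.362773 - (-3.734084)×(0.362773 - 2.880000)/(-3.734084 - 29.491072)
       = 0.645678
Iteration 3:
  f(0.362773) = -3.734084
  f(0.645678) = -4.354184
  x_4 = 0.645678 - (-4.354184)×(0.645678 - 0.362773)/(-4.354184 - (-3.734084))
       = -1.340803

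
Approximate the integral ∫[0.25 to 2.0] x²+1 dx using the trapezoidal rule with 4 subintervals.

f(x) = x²+1
a = 0.25, b = 2.0, n = 4
h = (b - a)/n = 0.437500

Trapezoidal rule: (h/2)[f(x₀) + 2f(x₁) + 2f(x₂) + ... + f(xₙ)]

x_0 = 0.2500, f(x_0) = 1.062500, coefficient = 1
x_1 = 0.6875, f(x_1) = 1.472656, coefficient = 2
x_2 = 1.1250, f(x_2) = 2.265625, coefficient = 2
x_3 = 1.5625, f(x_3) = 3.441406, coefficient = 2
x_4 = 2.0000, f(x_4) = 5.000000, coefficient = 1

I ≈ (0.437500/2) × 20.421875 = 4.467285
Exact value: 4.411458
Error: 0.055827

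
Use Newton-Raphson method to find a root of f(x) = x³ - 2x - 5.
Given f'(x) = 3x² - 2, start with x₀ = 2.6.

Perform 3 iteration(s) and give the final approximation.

f(x) = x³ - 2x - 5
f'(x) = 3x² - 2
x₀ = 2.6

Newton-Raphson formula: x_{n+1} = x_n - f(x_n)/f'(x_n)

Iteration 1:
  f(2.600000) = 7.376000
  f'(2.600000) = 18.280000
  x_1 = 2.600000 - 7.376000/18.280000 = 2.196499
Iteration 2:
  f(2.196499) = 1.204247
  f'(2.196499) = 12.473822
  x_2 = 2.196499 - 1.204247/12.473822 = 2.099957
Iteration 3:
  f(2.099957) = 0.060517
  f'(2.099957) = 11.229458
  x_3 = 2.099957 - 0.060517/11.229458 = 2.094568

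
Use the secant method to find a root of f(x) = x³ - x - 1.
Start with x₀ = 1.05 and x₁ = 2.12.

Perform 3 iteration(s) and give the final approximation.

f(x) = x³ - x - 1
x₀ = 1.05, x₁ = 2.12

Secant formula: x_{n+1} = x_n - f(x_n)(x_n - x_{n-1})/(f(x_n) - f(x_{n-1}))

Iteration 1:
  f(1.050000) = -0.892375
  f(2.120000) = 6.408128
  x_2 = 2.120000 - 6.408128×(2.120000 - 1.050000)/(6.408128 - (-0.892375))
       = 1.180791
Iteration 2:
  f(2.120000) = 6.408128
  f(1.180791) = -0.534452
  x_3 = 1.180791 - (-0.534452)×(1.180791 - 2.120000)/(-0.534452 - 6.408128)
       = 1.253093
Iteration 3:
  f(1.180791) = -0.534452
  f(1.253093) = -0.285433
  x_4 = 1.253093 - (-0.285433)×(1.253093 - 1.180791)/(-0.285433 - (-0.534452))
       = 1.335968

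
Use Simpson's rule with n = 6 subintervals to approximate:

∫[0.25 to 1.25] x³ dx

f(x) = x³
a = 0.25, b = 1.25, n = 6
h = (b - a)/n = 0.166667

Simpson's rule: (h/3)[f(x₀) + 4f(x₁) + 2f(x₂) + ... + f(xₙ)]

x_0 = 0.2500, f(x_0) = 0.015625, coefficient = 1
x_1 = 0.4167, f(x_1) = 0.072338, coefficient = 4
x_2 = 0.5833, f(x_2) = 0.198495, coefficient = 2
x_3 = 0.7500, f(x_3) = 0.421875, coefficient = 4
x_4 = 0.9167, f(x_4) = 0.770255, coefficient = 2
x_5 = 1.0833, f(x_5) = 1.271412, coefficient = 4
x_6 = 1.2500, f(x_6) = 1.953125, coefficient = 1

I ≈ (0.166667/3) × 10.968750 = 0.609375
Exact value: 0.609375
Error: 0.000000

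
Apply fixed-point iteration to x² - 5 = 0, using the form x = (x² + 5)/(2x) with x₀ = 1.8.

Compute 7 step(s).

Equation: x² - 5 = 0
Fixed-point form: x = (x² + 5)/(2x)
x₀ = 1.8

x_1 = g(1.800000) = 2.288889
x_2 = g(2.288889) = 2.236677
x_3 = g(2.236677) = 2.236068
x_4 = g(2.236068) = 2.236068
x_5 = g(2.236068) = 2.236068
x_6 = g(2.236068) = 2.236068
x_7 = g(2.236068) = 2.236068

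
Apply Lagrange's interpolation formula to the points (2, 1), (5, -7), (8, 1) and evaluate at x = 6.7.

Lagrange interpolation formula:
P(x) = Σ yᵢ × Lᵢ(x)
where Lᵢ(x) = Π_{j≠i} (x - xⱼ)/(xᵢ - xⱼ)

L_0(6.7) = (6.7 - 5)/(2 - 5) × (6.7 - 8)/(2 - 8) = -0.122778
L_1(6.7) = (6.7 - 2)/(5 - 2) × (6.7 - 8)/(5 - 8) = 0.678889
L_2(6.7) = (6.7 - 2)/(8 - 2) × (6.7 - 5)/(8 - 5) = 0.443889

P(6.7) = 1×L_0(6.7) + (-7)×L_1(6.7) + 1×L_2(6.7)
P(6.7) = -4.431111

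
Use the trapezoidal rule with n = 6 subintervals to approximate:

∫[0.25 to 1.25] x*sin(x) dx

f(x) = x*sin(x)
a = 0.25, b = 1.25, n = 6
h = (b - a)/n = 0.166667

Trapezoidal rule: (h/2)[f(x₀) + 2f(x₁) + 2f(x₂) + ... + f(xₙ)]

x_0 = 0.2500, f(x_0) = 0.061851, coefficient = 1
x_1 = 0.4167, f(x_1) = 0.168631, coefficient = 2
x_2 = 0.5833, f(x_2) = 0.321305, coefficient = 2
x_3 = 0.7500, f(x_3) = 0.511229, coefficient = 2
x_4 = 0.9167, f(x_4) = 0.727446, coefficient = 2
x_5 = 1.0833, f(x_5) = 0.957151, coefficient = 2
x_6 = 1.2500, f(x_6) = 1.186231, coefficient = 1

I ≈ (0.166667/2) × 6.619607 = 0.551634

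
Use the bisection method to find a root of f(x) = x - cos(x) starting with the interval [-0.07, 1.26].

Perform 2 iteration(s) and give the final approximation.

f(x) = x - cos(x)
Initial interval: [-0.07, 1.26]

Iteration 1:
  c_1 = (-0.070000 + 1.260000)/2 = 0.595000
  f(c_1) = f(0.595000) = -0.233148
  f(a) × f(c) ≥ 0, new interval: [0.595000, 1.260000]
Iteration 2:
  c_2 = (0.595000 + 1.260000)/2 = 0.927500
  f(c_2) = f(0.927500) = 0.327664
  f(a) × f(c) < 0, new interval: [0.595000, 0.927500]

After 2 iteration(s), the approximation is c_2 = 0.927500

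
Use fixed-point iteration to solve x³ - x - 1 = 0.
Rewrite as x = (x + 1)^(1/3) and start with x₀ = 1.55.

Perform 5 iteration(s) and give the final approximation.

Equation: x³ - x - 1 = 0
Fixed-point form: x = (x + 1)^(1/3)
x₀ = 1.55

x_1 = g(1.550000) = 1.366197
x_2 = g(1.366197) = 1.332550
x_3 = g(1.332550) = 1.326204
x_4 = g(1.326204) = 1.325000
x_5 = g(1.325000) = 1.324772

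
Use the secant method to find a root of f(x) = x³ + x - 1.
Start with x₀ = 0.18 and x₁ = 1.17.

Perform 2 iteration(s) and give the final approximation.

f(x) = x³ + x - 1
x₀ = 0.18, x₁ = 1.17

Secant formula: x_{n+1} = x_n - f(x_n)(x_n - x_{n-1})/(f(x_n) - f(x_{n-1}))

Iteration 1:
  f(0.180000) = -0.814168
  f(1.170000) = 1.771613
  x_2 = 1.170000 - 1.771613×(1.170000 - 0.180000)/(1.771613 - (-0.814168))
       = 0.491715
Iteration 2:
  f(1.170000) = 1.771613
  f(0.491715) = -0.389397
  x_3 = 0.491715 - (-0.389397)×(0.491715 - 1.170000)/(-0.389397 - 1.771613)
       = 0.613936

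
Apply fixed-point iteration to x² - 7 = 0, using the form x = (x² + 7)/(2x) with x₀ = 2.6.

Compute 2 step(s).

Equation: x² - 7 = 0
Fixed-point form: x = (x² + 7)/(2x)
x₀ = 2.6

x_1 = g(2.600000) = 2.646154
x_2 = g(2.646154) = 2.645751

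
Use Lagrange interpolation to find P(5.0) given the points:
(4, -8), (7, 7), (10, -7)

Lagrange interpolation formula:
P(x) = Σ yᵢ × Lᵢ(x)
where Lᵢ(x) = Π_{j≠i} (x - xⱼ)/(xᵢ - xⱼ)

L_0(5.0) = (5.0 - 7)/(4 - 7) × (5.0 - 10)/(4 - 10) = 0.555556
L_1(5.0) = (5.0 - 4)/(7 - 4) × (5.0 - 10)/(7 - 10) = 0.555556
L_2(5.0) = (5.0 - 4)/(10 - 4) × (5.0 - 7)/(10 - 7) = -0.111111

P(5.0) = (-8)×L_0(5.0) + 7×L_1(5.0) + (-7)×L_2(5.0)
P(5.0) = 0.222222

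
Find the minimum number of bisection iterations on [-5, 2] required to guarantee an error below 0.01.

We need (b-a)/2^n ≤ 0.01
(2 - (-5))/2^n ≤ 0.01
7/2^n ≤ 0.01
2^n ≥ 700
n ≥ log₂(700) = 9.45
n ≥ 10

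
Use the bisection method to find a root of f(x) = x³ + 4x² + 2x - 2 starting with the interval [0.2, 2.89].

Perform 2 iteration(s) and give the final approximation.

f(x) = x³ + 4x² + 2x - 2
Initial interval: [0.2, 2.89]

Iteration 1:
  c_1 = (0.200000 + 2.890000)/2 = 1.545000
  f(c_1) = f(1.545000) = 14.326054
  f(a) × f(c) < 0, new interval: [0.200000, 1.545000]
Iteration 2:
  c_2 = (0.200000 + 1.545000)/2 = 0.872500
  f(c_2) = f(0.872500) = 3.454221
  f(a) × f(c) < 0, new interval: [0.200000, 0.872500]

After 2 iteration(s), the approximation is c_2 = 0.872500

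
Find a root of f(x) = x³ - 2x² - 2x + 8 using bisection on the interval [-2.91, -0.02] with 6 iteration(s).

f(x) = x³ - 2x² - 2x + 8
Initial interval: [-2.91, -0.02]

Iteration 1:
  c_1 = (-2.910000 + (-0.020000))/2 = -1.465000
  f(c_1) = f(-1.465000) = 3.493330
  f(a) × f(c) < 0, new interval: [-2.910000, -1.465000]
Iteration 2:
  c_2 = (-2.910000 + (-1.465000))/2 = -2.187500
  f(c_2) = f(-2.187500) = -7.662842
  f(a) × f(c) ≥ 0, new interval: [-2.187500, -1.465000]
Iteration 3:
  c_3 = (-2.187500 + (-1.465000))/2 = -1.826250
  f(c_3) = f(-1.826250) = -1.108767
  f(a) × f(c) ≥ 0, new interval: [-1.826250, -1.465000]
Iteration 4:
  c_4 = (-1.826250 + (-1.465000))/2 = -1.645625
  f(c_4) = f(-1.645625) = 1.418600
  f(a) × f(c) < 0, new interval: [-1.826250, -1.645625]
Iteration 5:
  c_5 = (-1.826250 + (-1.645625))/2 = -1.735937
  f(c_5) = f(-1.735937) = 0.213706
  f(a) × f(c) < 0, new interval: [-1.826250, -1.735937]
Iteration 6:
  c_6 = (-1.826250 + (-1.735937))/2 = -1.781094
  f(c_6) = f(-1.781094) = -0.432557
  f(a) × f(c) ≥ 0, new interval: [-1.781094, -1.735937]

After 6 iteration(s), the approximation is c_6 = -1.781094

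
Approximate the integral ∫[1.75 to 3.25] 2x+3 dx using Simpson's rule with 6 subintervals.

f(x) = 2x+3
a = 1.75, b = 3.25, n = 6
h = (b - a)/n = 0.250000

Simpson's rule: (h/3)[f(x₀) + 4f(x₁) + 2f(x₂) + ... + f(xₙ)]

x_0 = 1.7500, f(x_0) = 6.500000, coefficient = 1
x_1 = 2.0000, f(x_1) = 7.000000, coefficient = 4
x_2 = 2.2500, f(x_2) = 7.500000, coefficient = 2
x_3 = 2.5000, f(x_3) = 8.000000, coefficient = 4
x_4 = 2.7500, f(x_4) = 8.500000, coefficient = 2
x_5 = 3.0000, f(x_5) = 9.000000, coefficient = 4
x_6 = 3.2500, f(x_6) = 9.500000, coefficient = 1

I ≈ (0.250000/3) × 144.000000 = 12.000000
Exact value: 12.000000
Error: 0.000000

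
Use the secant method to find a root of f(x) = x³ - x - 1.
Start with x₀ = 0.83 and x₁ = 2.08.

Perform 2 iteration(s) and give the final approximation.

f(x) = x³ - x - 1
x₀ = 0.83, x₁ = 2.08

Secant formula: x_{n+1} = x_n - f(x_n)(x_n - x_{n-1})/(f(x_n) - f(x_{n-1}))

Iteration 1:
  f(0.830000) = -1.258213
  f(2.080000) = 5.918912
  x_2 = 2.080000 - 5.918912×(2.080000 - 0.830000)/(5.918912 - (-1.258213))
       = 1.049136
Iteration 2:
  f(2.080000) = 5.918912
  f(1.049136) = -0.894366
  x_3 = 1.049136 - (-0.894366)×(1.049136 - 2.080000)/(-0.894366 - 5.918912)
       = 1.184456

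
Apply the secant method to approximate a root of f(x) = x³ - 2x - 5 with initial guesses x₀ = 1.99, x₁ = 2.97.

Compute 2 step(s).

f(x) = x³ - 2x - 5
x₀ = 1.99, x₁ = 2.97

Secant formula: x_{n+1} = x_n - f(x_n)(x_n - x_{n-1})/(f(x_n) - f(x_{n-1}))

Iteration 1:
  f(1.990000) = -1.099401
  f(2.970000) = 15.258073
  x_2 = 2.970000 - 15.258073×(2.970000 - 1.990000)/(15.258073 - (-1.099401))
       = 2.055867
Iteration 2:
  f(2.970000) = 15.258073
  f(2.055867) = -0.422432
  x_3 = 2.055867 - (-0.422432)×(2.055867 - 2.970000)/(-0.422432 - 15.258073)
       = 2.080493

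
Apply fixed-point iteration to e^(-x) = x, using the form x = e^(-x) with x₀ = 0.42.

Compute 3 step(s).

Equation: e^(-x) = x
Fixed-point form: x = e^(-x)
x₀ = 0.42

x_1 = g(0.420000) = 0.657047
x_2 = g(0.657047) = 0.518380
x_3 = g(0.518380) = 0.595484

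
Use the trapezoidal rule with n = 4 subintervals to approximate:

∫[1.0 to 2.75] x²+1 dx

f(x) = x²+1
a = 1.0, b = 2.75, n = 4
h = (b - a)/n = 0.437500

Trapezoidal rule: (h/2)[f(x₀) + 2f(x₁) + 2f(x₂) + ... + f(xₙ)]

x_0 = 1.0000, f(x_0) = 2.000000, coefficient = 1
x_1 = 1.4375, f(x_1) = 3.066406, coefficient = 2
x_2 = 1.8750, f(x_2) = 4.515625, coefficient = 2
x_3 = 2.3125, f(x_3) = 6.347656, coefficient = 2
x_4 = 2.7500, f(x_4) = 8.562500, coefficient = 1

I ≈ (0.437500/2) × 38.421875 = 8.404785
Exact value: 8.348958
Error: 0.055827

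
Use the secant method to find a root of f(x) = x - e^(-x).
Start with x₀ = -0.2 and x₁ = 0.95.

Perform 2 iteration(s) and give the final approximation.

f(x) = x - e^(-x)
x₀ = -0.2, x₁ = 0.95

Secant formula: x_{n+1} = x_n - f(x_n)(x_n - x_{n-1})/(f(x_n) - f(x_{n-1}))

Iteration 1:
  f(-0.200000) = -1.421403
  f(0.950000) = 0.563259
  x_2 = 0.950000 - 0.563259×(0.950000 - (-0.200000))/(0.563259 - (-1.421403))
       = 0.623623
Iteration 2:
  f(0.950000) = 0.563259
  f(0.623623) = 0.087624
  x_3 = 0.623623 - 0.087624×(0.623623 - 0.950000)/(0.087624 - 0.563259)
       = 0.563496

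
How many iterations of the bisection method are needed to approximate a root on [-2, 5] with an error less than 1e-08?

We need (b-a)/2^n ≤ 1e-08
(5 - (-2))/2^n ≤ 1e-08
7/2^n ≤ 1e-08
2^n ≥ 700000000
n ≥ log₂(700000000) = 29.38
n ≥ 30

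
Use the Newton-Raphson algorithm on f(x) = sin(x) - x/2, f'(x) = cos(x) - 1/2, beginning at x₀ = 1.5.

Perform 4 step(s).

f(x) = sin(x) - x/2
f'(x) = cos(x) - 1/2
x₀ = 1.5

Newton-Raphson formula: x_{n+1} = x_n - f(x_n)/f'(x_n)

Iteration 1:
  f(1.500000) = 0.247495
  f'(1.500000) = -0.429263
  x_1 = 1.500000 - 0.247495/(-0.429263) = 2.076558
Iteration 2:
  f(2.076558) = -0.163473
  f'(2.076558) = -0.984474
  x_2 = 2.076558 - (-0.163473)/(-0.984474) = 1.910507
Iteration 3:
  f(1.910507) = -0.012402
  f'(1.910507) = -0.833214
  x_3 = 1.910507 - (-0.012402)/(-0.833214) = 1.895622
Iteration 4:
  f(1.895622) = -0.000105
  f'(1.895622) = -0.819144
  x_4 = 1.895622 - (-0.000105)/(-0.819144) = 1.895494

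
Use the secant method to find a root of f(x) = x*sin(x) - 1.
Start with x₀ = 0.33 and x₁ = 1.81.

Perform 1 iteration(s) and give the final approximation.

f(x) = x*sin(x) - 1
x₀ = 0.33, x₁ = 1.81

Secant formula: x_{n+1} = x_n - f(x_n)(x_n - x_{n-1})/(f(x_n) - f(x_{n-1}))

Iteration 1:
  f(0.330000) = -0.893066
  f(1.810000) = 0.758464
  x_2 = 1.810000 - 0.758464×(1.810000 - 0.330000)/(0.758464 - (-0.893066))
       = 1.130311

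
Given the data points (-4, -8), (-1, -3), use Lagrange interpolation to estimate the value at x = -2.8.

Lagrange interpolation formula:
P(x) = Σ yᵢ × Lᵢ(x)
where Lᵢ(x) = Π_{j≠i} (x - xⱼ)/(xᵢ - xⱼ)

L_0(-2.8) = (-2.8 - (-1))/(-4 - (-1)) = 0.600000
L_1(-2.8) = (-2.8 - (-4))/(-1 - (-4)) = 0.400000

P(-2.8) = (-8)×L_0(-2.8) + (-3)×L_1(-2.8)
P(-2.8) = -6.000000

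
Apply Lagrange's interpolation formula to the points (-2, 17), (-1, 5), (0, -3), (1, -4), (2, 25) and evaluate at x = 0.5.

Lagrange interpolation formula:
P(x) = Σ yᵢ × Lᵢ(x)
where Lᵢ(x) = Π_{j≠i} (x - xⱼ)/(xᵢ - xⱼ)

L_0(0.5) = (0.5 - (-1))/(-2 - (-1)) × (0.5 - 0)/(-2 - 0) × (0.5 - 1)/(-2 - 1) × (0.5 - 2)/(-2 - 2) = 0.023438
L_1(0.5) = (0.5 - (-2))/(-1 - (-2)) × (0.5 - 0)/(-1 - 0) × (0.5 - 1)/(-1 - 1) × (0.5 - 2)/(-1 - 2) = -0.156250
L_2(0.5) = (0.5 - (-2))/(0 - (-2)) × (0.5 - (-1))/(0 - (-1)) × (0.5 - 1)/(0 - 1) × (0.5 - 2)/(0 - 2) = 0.703125
L_3(0.5) = (0.5 - (-2))/(1 - (-2)) × (0.5 - (-1))/(1 - (-1)) × (0.5 - 0)/(1 - 0) × (0.5 - 2)/(1 - 2) = 0.468750
L_4(0.5) = (0.5 - (-2))/(2 - (-2)) × (0.5 - (-1))/(2 - (-1)) × (0.5 - 0)/(2 - 0) × (0.5 - 1)/(2 - 1) = -0.039062

P(0.5) = 17×L_0(0.5) + 5×L_1(0.5) + (-3)×L_2(0.5) + (-4)×L_3(0.5) + 25×L_4(0.5)
P(0.5) = -5.343750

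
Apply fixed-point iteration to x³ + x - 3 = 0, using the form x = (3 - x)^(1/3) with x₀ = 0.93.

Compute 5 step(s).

Equation: x³ + x - 3 = 0
Fixed-point form: x = (3 - x)^(1/3)
x₀ = 0.93

x_1 = g(0.930000) = 1.274452
x_2 = g(1.274452) = 1.199432
x_3 = g(1.199432) = 1.216568
x_4 = g(1.216568) = 1.212697
x_5 = g(1.212697) = 1.213574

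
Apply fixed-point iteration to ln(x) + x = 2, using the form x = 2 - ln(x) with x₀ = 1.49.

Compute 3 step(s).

Equation: ln(x) + x = 2
Fixed-point form: x = 2 - ln(x)
x₀ = 1.49

x_1 = g(1.490000) = 1.601224
x_2 = g(1.601224) = 1.529232
x_3 = g(1.529232) = 1.575235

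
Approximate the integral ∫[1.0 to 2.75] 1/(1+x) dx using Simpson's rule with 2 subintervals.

f(x) = 1/(1+x)
a = 1.0, b = 2.75, n = 2
h = (b - a)/n = 0.875000

Simpson's rule: (h/3)[f(x₀) + 4f(x₁) + 2f(x₂) + ... + f(xₙ)]

x_0 = 1.0000, f(x_0) = 0.500000, coefficient = 1
x_1 = 1.8750, f(x_1) = 0.347826, coefficient = 4
x_2 = 2.7500, f(x_2) = 0.266667, coefficient = 1

I ≈ (0.875000/3) × 2.157971 = 0.629408
Exact value: 0.628609
Error: 0.000800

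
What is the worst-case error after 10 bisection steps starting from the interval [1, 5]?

Bisection error bound: |error| ≤ (b-a)/2^n
|error| ≤ (5 - 1)/2^10 = 4/2^10
|error| ≤ 0.0039062500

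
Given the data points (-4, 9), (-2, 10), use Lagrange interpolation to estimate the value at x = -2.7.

Lagrange interpolation formula:
P(x) = Σ yᵢ × Lᵢ(x)
where Lᵢ(x) = Π_{j≠i} (x - xⱼ)/(xᵢ - xⱼ)

L_0(-2.7) = (-2.7 - (-2))/(-4 - (-2)) = 0.350000
L_1(-2.7) = (-2.7 - (-4))/(-2 - (-4)) = 0.650000

P(-2.7) = 9×L_0(-2.7) + 10×L_1(-2.7)
P(-2.7) = 9.650000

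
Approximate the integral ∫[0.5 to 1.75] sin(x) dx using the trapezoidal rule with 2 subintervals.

f(x) = sin(x)
a = 0.5, b = 1.75, n = 2
h = (b - a)/n = 0.625000

Trapezoidal rule: (h/2)[f(x₀) + 2f(x₁) + 2f(x₂) + ... + f(xₙ)]

x_0 = 0.5000, f(x_0) = 0.479426, coefficient = 1
x_1 = 1.1250, f(x_1) = 0.902268, coefficient = 2
x_2 = 1.7500, f(x_2) = 0.983986, coefficient = 1

I ≈ (0.625000/2) × 3.267947 = 1.021233
Exact value: 1.055829
Error: 0.034595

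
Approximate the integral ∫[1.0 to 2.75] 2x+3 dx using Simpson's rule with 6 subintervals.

f(x) = 2x+3
a = 1.0, b = 2.75, n = 6
h = (b - a)/n = 0.291667

Simpson's rule: (h/3)[f(x₀) + 4f(x₁) + 2f(x₂) + ... + f(xₙ)]

x_0 = 1.0000, f(x_0) = 5.000000, coefficient = 1
x_1 = 1.2917, f(x_1) = 5.583333, coefficient = 4
x_2 = 1.5833, f(x_2) = 6.166667, coefficient = 2
x_3 = 1.8750, f(x_3) = 6.750000, coefficient = 4
x_4 = 2.1667, f(x_4) = 7.333333, coefficient = 2
x_5 = 2.4583, f(x_5) = 7.916667, coefficient = 4
x_6 = 2.7500, f(x_6) = 8.500000, coefficient = 1

I ≈ (0.291667/3) × 121.500000 = 11.812500
Exact value: 11.812500
Error: 0.000000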